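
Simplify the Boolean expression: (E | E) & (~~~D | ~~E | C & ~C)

(E | E) & (~~~D | ~~E | C & ~C)
= (E | E) & (~~~D | E | C & ~C)   [double negation]
= (E | E) & (~~~D | E)   [complement / identity]
= (E | E) & (~D | E)   [double negation]
= E & ~D | E   [distribution]
= E   [absorption]

E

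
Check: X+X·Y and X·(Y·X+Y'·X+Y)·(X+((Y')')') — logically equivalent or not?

Yes

E1: X+X·Y
    = X   (absorption)
E2: X·(Y·X+Y'·X+Y)·(X+((Y')')')
    = X·(X+Y)·(X+((Y')')')   (distribution)
    = X·(X+((Y')')')   (absorption)
    = X·(X+Y')   (double negation)
    = X   (absorption)
Both reduce to X, so they are equivalent.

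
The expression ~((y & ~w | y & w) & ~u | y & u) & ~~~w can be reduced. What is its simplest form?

~y & ~w

~((y & ~w | y & w) & ~u | y & u) & ~~~w
= ~(y & ~u | y & u) & ~~~w   [distribution]
= ~y & ~~~w   [distribution]
= ~y & ~w   [double negation]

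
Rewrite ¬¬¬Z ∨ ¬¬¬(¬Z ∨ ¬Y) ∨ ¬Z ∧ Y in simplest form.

¬Z ∨ Y

¬¬¬Z ∨ ¬¬¬(¬Z ∨ ¬Y) ∨ ¬Z ∧ Y
= ¬Z ∨ ¬¬¬(¬Z ∨ ¬Y) ∨ ¬Z ∧ Y   — double negation
= ¬Z ∨ ¬¬(Z ∧ Y) ∨ ¬Z ∧ Y   — De Morgan
= ¬Z ∨ Z ∧ Y ∨ ¬Z ∧ Y   — double negation
= ¬Z ∨ Y   — distribution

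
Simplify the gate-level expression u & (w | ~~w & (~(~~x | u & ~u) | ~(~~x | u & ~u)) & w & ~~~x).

u & w

u & (w | ~~w & (~(~~x | u & ~u) | ~(~~x | u & ~u)) & w & ~~~x)
= u & (w | ~~w & ~(~~x | u & ~u) & w & ~~~x)
= u & (w | w & ~(~~x | u & ~u) & w & ~~~x)
= u & (w | w & ~~~x & w & ~~~x)
= u & (w | w & ~~~x)
= u & (w | w & ~x)
= u & w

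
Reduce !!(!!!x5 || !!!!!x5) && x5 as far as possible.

false

!!(!!!x5 || !!!!!x5) && x5
= !!(!!!x5 || !!!x5) && x5   (double negation)
= !(!!x5 && !!x5) && x5   (De Morgan)
= !!!x5 && x5   (idempotence)
= !x5 && x5   (double negation)
= false   (complement)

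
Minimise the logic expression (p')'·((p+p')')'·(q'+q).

p

(p')'·((p+p')')'·(q'+q)
= (p')'·((p+p')')'   [complement / identity]
= (p')'·(p+p')   [double negation]
= p·(p+p')   [double negation]
= p   [complement / identity]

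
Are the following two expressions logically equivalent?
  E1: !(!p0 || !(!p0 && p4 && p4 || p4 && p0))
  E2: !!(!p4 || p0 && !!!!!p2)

E1: !(!p0 || !(!p0 && p4 && p4 || p4 && p0))
    = !(!p0 || !(!p0 && p4 || p4 && p0))   (idempotence)
    = p0 && (!p0 && p4 || p4 && p0)   (De Morgan)
    = p0 && p4   (distribution)
E2: !!(!p4 || p0 && !!!!!p2)
    = !!(!p4 || p0 && !!!p2)   (double negation)
    = !p4 || p0 && !!!p2   (double negation)
    = !p4 || p0 && !p2   (double negation)
These differ: at p0=1, p2=0, p4=0, E1 = 0 but E2 = 1.

No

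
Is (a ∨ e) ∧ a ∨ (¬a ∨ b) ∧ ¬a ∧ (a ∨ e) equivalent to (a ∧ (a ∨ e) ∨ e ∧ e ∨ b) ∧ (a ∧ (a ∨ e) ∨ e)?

E1: (a ∨ e) ∧ a ∨ (¬a ∨ b) ∧ ¬a ∧ (a ∨ e)
    = (a ∨ e) ∧ a ∨ ¬a ∧ (a ∨ e)   (absorption)
    = a ∨ e   (distribution)
E2: (a ∧ (a ∨ e) ∨ e ∧ e ∨ b) ∧ (a ∧ (a ∨ e) ∨ e)
    = (a ∧ (a ∨ e) ∨ e ∨ b) ∧ (a ∧ (a ∨ e) ∨ e)   (idempotence)
    = a ∧ (a ∨ e) ∨ e   (absorption)
    = a ∨ e   (absorption)
Both reduce to a ∨ e, so they are equivalent.

Yes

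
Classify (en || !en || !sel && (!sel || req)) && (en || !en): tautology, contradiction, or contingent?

(en || !en || !sel && (!sel || req)) && (en || !en)
= (en || !en || !sel) && (en || !en)
= en || !en
= true

tautology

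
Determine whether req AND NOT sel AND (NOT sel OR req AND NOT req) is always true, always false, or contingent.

req AND NOT sel AND (NOT sel OR req AND NOT req)
= req AND NOT sel AND NOT sel
= req AND NOT sel
This depends on req, sel, so it is not a constant.

contingent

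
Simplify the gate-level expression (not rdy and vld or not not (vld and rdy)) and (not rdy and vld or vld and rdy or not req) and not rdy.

(not rdy and vld or not not (vld and rdy)) and (not rdy and vld or vld and rdy or not req) and not rdy
= (not rdy and vld or vld and rdy) and (not rdy and vld or vld and rdy or not req) and not rdy   [double negation]
= (not rdy and vld or vld and rdy) and not rdy   [absorption]
= vld and not rdy   [distribution]

vld and not rdy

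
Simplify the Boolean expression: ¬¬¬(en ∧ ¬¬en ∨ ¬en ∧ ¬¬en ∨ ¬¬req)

¬¬¬(en ∧ ¬¬en ∨ ¬en ∧ ¬¬en ∨ ¬¬req)
= ¬¬¬((en ∨ ¬en) ∧ ¬¬en ∨ ¬¬req)   (distribution)
= ¬((en ∨ ¬en) ∧ ¬¬en ∨ ¬¬req)   (double negation)
= ¬(¬¬en ∨ ¬¬req)   (complement / identity)
= ¬en ∧ ¬req   (De Morgan)

¬en ∧ ¬req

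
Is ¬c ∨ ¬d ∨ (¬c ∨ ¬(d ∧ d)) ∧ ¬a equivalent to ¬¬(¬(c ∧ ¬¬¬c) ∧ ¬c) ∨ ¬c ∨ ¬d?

Yes

E1: ¬c ∨ ¬d ∨ (¬c ∨ ¬(d ∧ d)) ∧ ¬a
    = ¬c ∨ ¬d ∨ (¬c ∨ ¬d) ∧ ¬a   [idempotence]
    = ¬c ∨ ¬d   [absorption]
E2: ¬¬(¬(c ∧ ¬¬¬c) ∧ ¬c) ∨ ¬c ∨ ¬d
    = ¬¬(¬(c ∧ ¬c) ∧ ¬c) ∨ ¬c ∨ ¬d   [double negation]
    = ¬(c ∧ ¬c ∨ c) ∨ ¬c ∨ ¬d   [De Morgan]
    = ¬c ∨ ¬c ∨ ¬d   [complement / identity]
    = ¬c ∨ ¬d   [idempotence]
Both reduce to ¬c ∨ ¬d, so they are equivalent.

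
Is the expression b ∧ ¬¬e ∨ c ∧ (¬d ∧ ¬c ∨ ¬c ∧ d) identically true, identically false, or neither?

neither

b ∧ ¬¬e ∨ c ∧ (¬d ∧ ¬c ∨ ¬c ∧ d)
= b ∧ ¬¬e ∨ c ∧ ¬c   [distribution]
= b ∧ e ∨ c ∧ ¬c   [double negation]
= b ∧ e   [complement / identity]
This depends on b, e, so it is not a constant.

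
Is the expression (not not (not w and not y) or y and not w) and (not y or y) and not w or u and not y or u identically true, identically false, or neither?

neither

(not not (not w and not y) or y and not w) and (not y or y) and not w or u and not y or u
= (not w and not y or y and not w) and (not y or y) and not w or u and not y or u   (double negation)
= (not y or y) and not w and (not y or y) and not w or u and not y or u   (distribution)
= (not y or y) and not w and (not y or y) and not w or u   (absorption)
= (not y or y) and not w or u   (idempotence)
= not w or u   (complement / identity)
This depends on u, w, so it is not a constant.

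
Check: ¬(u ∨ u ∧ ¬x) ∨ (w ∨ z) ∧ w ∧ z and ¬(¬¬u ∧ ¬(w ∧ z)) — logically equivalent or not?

Yes

E1: ¬(u ∨ u ∧ ¬x) ∨ (w ∨ z) ∧ w ∧ z
    = ¬(u ∨ u ∧ ¬x) ∨ w ∧ z   — absorption
    = ¬u ∨ w ∧ z   — absorption
E2: ¬(¬¬u ∧ ¬(w ∧ z))
    = ¬u ∨ w ∧ z   — De Morgan
Both reduce to ¬u ∨ w ∧ z, so they are equivalent.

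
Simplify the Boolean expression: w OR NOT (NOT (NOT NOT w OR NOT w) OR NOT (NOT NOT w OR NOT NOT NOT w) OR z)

w OR NOT (NOT (NOT NOT w OR NOT w) OR NOT (NOT NOT w OR NOT NOT NOT w) OR z)
= w OR NOT (NOT (NOT NOT w OR NOT w) OR NOT (NOT NOT w OR NOT w) OR z)
= w OR NOT (NOT (NOT NOT w OR NOT w) OR z)
= w OR NOT (NOT w AND w OR z)
= w OR NOT z

w OR NOT z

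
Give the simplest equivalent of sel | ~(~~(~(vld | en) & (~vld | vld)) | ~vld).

sel | vld

sel | ~(~~(~(vld | en) & (~vld | vld)) | ~vld)
= sel | ~(~~~(vld | en) | ~vld)   — complement / identity
= sel | ~~(vld | en) & vld   — De Morgan
= sel | (vld | en) & vld   — double negation
= sel | vld   — absorption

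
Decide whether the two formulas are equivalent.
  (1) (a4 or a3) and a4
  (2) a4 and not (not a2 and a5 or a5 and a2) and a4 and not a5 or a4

E1: (a4 or a3) and a4
    = a4   (absorption)
E2: a4 and not (not a2 and a5 or a5 and a2) and a4 and not a5 or a4
    = a4 and not a5 and a4 and not a5 or a4   (distribution)
    = a4 and not a5 or a4   (idempotence)
    = a4   (absorption)
Both reduce to a4, so they are equivalent.

Yes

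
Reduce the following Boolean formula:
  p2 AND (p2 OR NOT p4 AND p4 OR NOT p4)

p2 AND (p2 OR NOT p4 AND p4 OR NOT p4)
= p2 AND (p2 OR NOT p4)   (complement / identity)
= p2   (absorption)

p2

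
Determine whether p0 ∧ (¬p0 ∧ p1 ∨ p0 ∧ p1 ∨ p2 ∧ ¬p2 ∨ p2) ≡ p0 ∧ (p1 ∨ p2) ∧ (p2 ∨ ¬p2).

Yes

E1: p0 ∧ (¬p0 ∧ p1 ∨ p0 ∧ p1 ∨ p2 ∧ ¬p2 ∨ p2)
    = p0 ∧ (¬p0 ∧ p1 ∨ p0 ∧ p1 ∨ p2)   — complement / identity
    = p0 ∧ (p1 ∨ p2)   — distribution
E2: p0 ∧ (p1 ∨ p2) ∧ (p2 ∨ ¬p2)
    = p0 ∧ (p1 ∨ p2)   — complement / identity
Both reduce to p0 ∧ (p1 ∨ p2), so they are equivalent.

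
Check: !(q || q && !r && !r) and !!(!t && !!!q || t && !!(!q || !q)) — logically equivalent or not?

E1: !(q || q && !r && !r)
    = !(q || q && !r)   (idempotence)
    = !q   (absorption)
E2: !!(!t && !!!q || t && !!(!q || !q))
    = !!(!t && !!!q || t && !!!q)   (idempotence)
    = !!!!!q   (distribution)
    = !!!q   (double negation)
    = !q   (double negation)
Both reduce to !q, so they are equivalent.

Yes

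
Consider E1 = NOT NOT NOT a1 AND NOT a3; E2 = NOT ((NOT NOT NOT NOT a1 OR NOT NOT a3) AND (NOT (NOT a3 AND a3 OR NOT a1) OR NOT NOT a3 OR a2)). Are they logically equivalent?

E1: NOT NOT NOT a1 AND NOT a3
    = NOT a1 AND NOT a3
E2: NOT ((NOT NOT NOT NOT a1 OR NOT NOT a3) AND (NOT (NOT a3 AND a3 OR NOT a1) OR NOT NOT a3 OR a2))
    = NOT ((NOT NOT NOT NOT a1 OR NOT NOT a3) AND (NOT NOT a1 OR NOT NOT a3 OR a2))
    = NOT ((NOT NOT a1 OR NOT NOT a3) AND (NOT NOT a1 OR NOT NOT a3 OR a2))
    = NOT (NOT NOT a1 OR NOT NOT a3)
    = NOT a1 AND NOT a3
Both reduce to NOT a1 AND NOT a3, so they are equivalent.

Yes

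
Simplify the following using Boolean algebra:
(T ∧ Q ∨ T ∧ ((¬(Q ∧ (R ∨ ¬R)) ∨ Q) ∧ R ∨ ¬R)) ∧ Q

(T ∧ Q ∨ T ∧ ((¬(Q ∧ (R ∨ ¬R)) ∨ Q) ∧ R ∨ ¬R)) ∧ Q
= (T ∧ Q ∨ T ∧ ((¬Q ∨ Q) ∧ R ∨ ¬R)) ∧ Q   — complement / identity
= (T ∧ Q ∨ T ∧ (R ∨ ¬R)) ∧ Q   — complement / identity
= (T ∧ Q ∨ T) ∧ Q   — complement / identity
= T ∧ Q   — absorption

T ∧ Q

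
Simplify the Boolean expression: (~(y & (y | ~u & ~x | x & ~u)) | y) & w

w

(~(y & (y | ~u & ~x | x & ~u)) | y) & w
= (~(y & (y | ~u)) | y) & w   [distribution]
= (~y | y) & w   [absorption]
= w   [complement / identity]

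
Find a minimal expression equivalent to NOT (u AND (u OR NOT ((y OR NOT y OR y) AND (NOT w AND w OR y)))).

NOT (u AND (u OR NOT ((y OR NOT y OR y) AND (NOT w AND w OR y))))
= NOT (u AND (u OR NOT (y OR (y OR NOT y) AND NOT w AND w)))   (distribution)
= NOT (u AND (u OR NOT (y OR NOT w AND w)))   (complement / identity)
= NOT (u AND (u OR NOT y))   (complement / identity)
= NOT u   (absorption)

NOT u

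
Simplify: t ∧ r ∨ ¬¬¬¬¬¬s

t ∧ r ∨ ¬¬¬¬¬¬s
= t ∧ r ∨ ¬¬¬¬s
= t ∧ r ∨ ¬¬s
= t ∧ r ∨ s

t ∧ r ∨ s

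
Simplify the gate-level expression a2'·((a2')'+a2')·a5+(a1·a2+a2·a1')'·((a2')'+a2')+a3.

a2'+a3

a2'·((a2')'+a2')·a5+(a1·a2+a2·a1')'·((a2')'+a2')+a3
= a2'·((a2')'+a2')·a5+a2'·((a2')'+a2')+a3   (distribution)
= a2'·((a2')'+a2')+a3   (absorption)
= a2'·(a2+a2')+a3   (double negation)
= a2'+a3   (complement / identity)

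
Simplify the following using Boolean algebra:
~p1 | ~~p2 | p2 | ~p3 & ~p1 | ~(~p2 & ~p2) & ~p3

~p1 | ~~p2 | p2 | ~p3 & ~p1 | ~(~p2 & ~p2) & ~p3
= ~p1 | p2 | p2 | ~p3 & ~p1 | ~(~p2 & ~p2) & ~p3   [double negation]
= ~p1 | p2 | p2 | ~p3 & ~p1 | (p2 | p2) & ~p3   [De Morgan]
= ~p1 | p2 | p2 | (~p1 | p2 | p2) & ~p3   [distribution]
= ~p1 | p2 | p2   [absorption]
= ~p1 | p2   [idempotence]

~p1 | p2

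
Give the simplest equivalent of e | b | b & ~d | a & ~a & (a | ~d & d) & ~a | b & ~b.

e | b

e | b | b & ~d | a & ~a & (a | ~d & d) & ~a | b & ~b
= e | b | a & ~a & (a | ~d & d) & ~a | b & ~b   (absorption)
= e | b | a & ~a & (a | ~d & d) & ~a   (complement / identity)
= e | b | a & ~a & a & ~a   (complement / identity)
= e | b | a & ~a   (idempotence)
= e | b   (complement / identity)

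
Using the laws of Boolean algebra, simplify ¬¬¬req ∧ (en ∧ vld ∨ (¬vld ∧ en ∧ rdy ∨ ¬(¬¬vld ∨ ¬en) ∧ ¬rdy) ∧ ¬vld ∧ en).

¬req ∧ en

¬¬¬req ∧ (en ∧ vld ∨ (¬vld ∧ en ∧ rdy ∨ ¬(¬¬vld ∨ ¬en) ∧ ¬rdy) ∧ ¬vld ∧ en)
= ¬¬¬req ∧ (en ∧ vld ∨ (¬vld ∧ en ∧ rdy ∨ ¬vld ∧ en ∧ ¬rdy) ∧ ¬vld ∧ en)
= ¬¬¬req ∧ (en ∧ vld ∨ ¬vld ∧ en ∧ ¬vld ∧ en)
= ¬¬¬req ∧ (en ∧ vld ∨ ¬vld ∧ en)
= ¬¬¬req ∧ en
= ¬req ∧ en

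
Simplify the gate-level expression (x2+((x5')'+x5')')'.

x2'

(x2+((x5')'+x5')')'
= (x2+x5'·x5)'
= x2'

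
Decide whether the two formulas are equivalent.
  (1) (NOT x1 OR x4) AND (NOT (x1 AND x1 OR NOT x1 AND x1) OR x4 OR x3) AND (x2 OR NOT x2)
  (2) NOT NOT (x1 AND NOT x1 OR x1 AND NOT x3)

No

E1: (NOT x1 OR x4) AND (NOT (x1 AND x1 OR NOT x1 AND x1) OR x4 OR x3) AND (x2 OR NOT x2)
    = (NOT x1 OR x4) AND (NOT x1 OR x4 OR x3) AND (x2 OR NOT x2)   (distribution)
    = (NOT x1 OR x4) AND (NOT x1 OR x4 OR x3)   (complement / identity)
    = NOT x1 OR x4   (absorption)
E2: NOT NOT (x1 AND NOT x1 OR x1 AND NOT x3)
    = NOT NOT (x1 AND NOT x3)   (complement / identity)
    = x1 AND NOT x3   (double negation)
These differ: at x1=0, x2=0, x3=0, x4=0, E1 = 1 but E2 = 0.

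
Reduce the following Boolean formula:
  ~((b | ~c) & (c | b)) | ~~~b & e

~((b | ~c) & (c | b)) | ~~~b & e
= ~((b | ~c) & (c | b)) | ~b & e
= ~(~c & c | b) | ~b & e
= ~b | ~b & e
= ~b

~b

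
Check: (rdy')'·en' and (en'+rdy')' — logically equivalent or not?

No

E1: (rdy')'·en'
    = rdy·en'   — double negation
E2: (en'+rdy')'
    = en·rdy   — De Morgan
These differ: at en=0, rdy=1, E1 = 1 but E2 = 0.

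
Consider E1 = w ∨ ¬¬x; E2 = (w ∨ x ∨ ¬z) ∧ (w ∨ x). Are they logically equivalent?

E1: w ∨ ¬¬x
    = w ∨ x   (double negation)
E2: (w ∨ x ∨ ¬z) ∧ (w ∨ x)
    = w ∨ x   (absorption)
Both reduce to w ∨ x, so they are equivalent.

Yes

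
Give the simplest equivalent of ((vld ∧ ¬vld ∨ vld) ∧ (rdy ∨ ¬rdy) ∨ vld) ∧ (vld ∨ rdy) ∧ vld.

((vld ∧ ¬vld ∨ vld) ∧ (rdy ∨ ¬rdy) ∨ vld) ∧ (vld ∨ rdy) ∧ vld
= (vld ∧ (rdy ∨ ¬rdy) ∨ vld) ∧ (vld ∨ rdy) ∧ vld
= (vld ∨ vld) ∧ (vld ∨ rdy) ∧ vld
= (vld ∨ vld ∧ rdy) ∧ vld
= vld ∧ vld
= vld

vld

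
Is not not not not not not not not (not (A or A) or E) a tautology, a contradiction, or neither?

neither

not not not not not not not not (not (A or A) or E)
= not not not not not not (not (A or A) or E)   — double negation
= not not not not not not (not A or E)   — idempotence
= not not not not (not A or E)   — double negation
= not not (not A or E)   — double negation
= not A or E   — double negation
This depends on A, E, so it is not a constant.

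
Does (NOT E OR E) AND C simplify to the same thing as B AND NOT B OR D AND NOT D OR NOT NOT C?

Yes

E1: (NOT E OR E) AND C
    = C   [complement / identity]
E2: B AND NOT B OR D AND NOT D OR NOT NOT C
    = D AND NOT D OR NOT NOT C   [complement / identity]
    = NOT NOT C   [complement / identity]
    = C   [double negation]
Both reduce to C, so they are equivalent.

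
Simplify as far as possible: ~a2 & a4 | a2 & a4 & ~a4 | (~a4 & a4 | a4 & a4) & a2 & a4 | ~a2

a4 | ~a2

~a2 & a4 | a2 & a4 & ~a4 | (~a4 & a4 | a4 & a4) & a2 & a4 | ~a2
= ~a2 & a4 | a2 & a4 & ~a4 | a4 & a2 & a4 | ~a2
= ~a2 & a4 | a2 & a4 | ~a2
= a4 | ~a2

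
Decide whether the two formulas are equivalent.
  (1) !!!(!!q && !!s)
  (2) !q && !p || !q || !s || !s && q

Yes

E1: !!!(!!q && !!s)
    = !!(!q || !s)   — De Morgan
    = !q || !s   — double negation
E2: !q && !p || !q || !s || !s && q
    = !q || !s || !s && q   — absorption
    = !q || !s   — absorption
Both reduce to !q || !s, so they are equivalent.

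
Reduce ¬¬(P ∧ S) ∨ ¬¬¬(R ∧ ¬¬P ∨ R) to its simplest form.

P ∧ S ∨ ¬R

¬¬(P ∧ S) ∨ ¬¬¬(R ∧ ¬¬P ∨ R)
= ¬¬(P ∧ S) ∨ ¬¬¬(R ∧ P ∨ R)
= ¬¬(P ∧ S) ∨ ¬¬¬R
= P ∧ S ∨ ¬¬¬R
= P ∧ S ∨ ¬R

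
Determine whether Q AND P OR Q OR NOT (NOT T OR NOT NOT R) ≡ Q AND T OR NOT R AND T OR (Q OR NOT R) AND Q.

E1: Q AND P OR Q OR NOT (NOT T OR NOT NOT R)
    = Q OR NOT (NOT T OR NOT NOT R)   (absorption)
    = Q OR T AND NOT R   (De Morgan)
E2: Q AND T OR NOT R AND T OR (Q OR NOT R) AND Q
    = (Q OR NOT R) AND T OR (Q OR NOT R) AND Q   (distribution)
    = (T OR Q) AND (Q OR NOT R)   (distribution)
    = Q OR T AND NOT R   (distribution)
Both reduce to Q OR T AND NOT R, so they are equivalent.

Yes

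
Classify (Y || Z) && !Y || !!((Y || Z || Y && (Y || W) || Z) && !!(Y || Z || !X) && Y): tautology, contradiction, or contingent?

contingent

(Y || Z) && !Y || !!((Y || Z || Y && (Y || W) || Z) && !!(Y || Z || !X) && Y)
= (Y || Z) && !Y || !!((Y || Z || Y && (Y || W) || Z) && (Y || Z || !X) && Y)   — double negation
= (Y || Z) && !Y || (Y || Z || Y && (Y || W) || Z) && (Y || Z || !X) && Y   — double negation
= (Y || Z) && !Y || (Y || Z || Y || Z) && (Y || Z || !X) && Y   — absorption
= (Y || Z) && !Y || (Y || Z) && (Y || Z || !X) && Y   — idempotence
= (Y || Z) && !Y || (Y || Z) && Y   — absorption
= Y || Z   — distribution
This depends on Y, Z, so it is not a constant.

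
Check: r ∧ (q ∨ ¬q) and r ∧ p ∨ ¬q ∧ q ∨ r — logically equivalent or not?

Yes

E1: r ∧ (q ∨ ¬q)
    = r   [complement / identity]
E2: r ∧ p ∨ ¬q ∧ q ∨ r
    = r ∧ p ∨ r   [complement / identity]
    = r   [absorption]
Both reduce to r, so they are equivalent.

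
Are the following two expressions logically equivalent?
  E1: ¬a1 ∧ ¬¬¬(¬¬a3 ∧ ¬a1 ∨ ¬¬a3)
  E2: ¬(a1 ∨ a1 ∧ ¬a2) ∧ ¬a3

Yes

E1: ¬a1 ∧ ¬¬¬(¬¬a3 ∧ ¬a1 ∨ ¬¬a3)
    = ¬a1 ∧ ¬¬¬¬¬a3   (absorption)
    = ¬a1 ∧ ¬¬¬a3   (double negation)
    = ¬a1 ∧ ¬a3   (double negation)
E2: ¬(a1 ∨ a1 ∧ ¬a2) ∧ ¬a3
    = ¬a1 ∧ ¬a3   (absorption)
Both reduce to ¬a1 ∧ ¬a3, so they are equivalent.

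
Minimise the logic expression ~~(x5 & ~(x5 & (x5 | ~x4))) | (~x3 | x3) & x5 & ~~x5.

~~(x5 & ~(x5 & (x5 | ~x4))) | (~x3 | x3) & x5 & ~~x5
= ~~(x5 & ~x5) | (~x3 | x3) & x5 & ~~x5   (absorption)
= x5 & ~x5 | (~x3 | x3) & x5 & ~~x5   (double negation)
= x5 & ~x5 | x5 & ~~x5   (complement / identity)
= x5 & ~x5 | x5 & x5   (double negation)
= x5   (distribution)

x5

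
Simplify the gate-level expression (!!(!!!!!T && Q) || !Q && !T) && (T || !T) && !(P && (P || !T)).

(!!(!!!!!T && Q) || !Q && !T) && (T || !T) && !(P && (P || !T))
= (!!(!!!!!T && Q) || !Q && !T) && (T || !T) && !P   — absorption
= (!!(!!!T && Q) || !Q && !T) && (T || !T) && !P   — double negation
= (!!!T && Q || !Q && !T) && (T || !T) && !P   — double negation
= (!T && Q || !Q && !T) && (T || !T) && !P   — double negation
= (!T && Q || !Q && !T) && !P   — complement / identity
= !T && !P   — distribution

!T && !P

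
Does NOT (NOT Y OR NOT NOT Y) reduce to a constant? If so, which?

NOT (NOT Y OR NOT NOT Y)
= Y AND NOT Y
= FALSE

yes, False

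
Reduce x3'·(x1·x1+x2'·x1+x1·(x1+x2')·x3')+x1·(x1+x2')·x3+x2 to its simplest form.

x3'·(x1·x1+x2'·x1+x1·(x1+x2')·x3')+x1·(x1+x2')·x3+x2
= x3'·(x1·(x1+x2')+x1·(x1+x2')·x3')+x1·(x1+x2')·x3+x2   (distribution)
= x3'·x1·(x1+x2')+x1·(x1+x2')·x3+x2   (absorption)
= x1·(x1+x2')+x2   (distribution)
= x1+x2   (absorption)

x1+x2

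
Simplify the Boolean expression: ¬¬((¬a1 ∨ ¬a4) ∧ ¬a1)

¬¬((¬a1 ∨ ¬a4) ∧ ¬a1)
= ¬¬¬a1   (absorption)
= ¬a1   (double negation)

¬a1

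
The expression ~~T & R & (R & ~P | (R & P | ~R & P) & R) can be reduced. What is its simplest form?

T & R

~~T & R & (R & ~P | (R & P | ~R & P) & R)
= ~~T & R & (R & ~P | P & R)
= T & R & (R & ~P | P & R)
= T & R & R
= T & R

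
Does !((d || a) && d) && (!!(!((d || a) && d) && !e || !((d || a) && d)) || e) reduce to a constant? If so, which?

no

!((d || a) && d) && (!!(!((d || a) && d) && !e || !((d || a) && d)) || e)
= !((d || a) && d) && (!((d || a) && d) && !e || !((d || a) && d) || e)   (double negation)
= !((d || a) && d) && (!((d || a) && d) || e)   (absorption)
= !((d || a) && d)   (absorption)
= !d   (absorption)
This depends on d, so it is not a constant.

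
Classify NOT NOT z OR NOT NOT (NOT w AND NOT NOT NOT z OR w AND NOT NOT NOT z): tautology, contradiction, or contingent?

tautology

NOT NOT z OR NOT NOT (NOT w AND NOT NOT NOT z OR w AND NOT NOT NOT z)
= NOT NOT z OR NOT NOT NOT NOT NOT z
= z OR NOT NOT NOT NOT NOT z
= z OR NOT NOT NOT z
= z OR NOT z
= TRUE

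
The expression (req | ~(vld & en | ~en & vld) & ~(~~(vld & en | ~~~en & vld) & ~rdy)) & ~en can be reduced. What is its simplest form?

(req | ~(vld & en | ~en & vld) & ~(~~(vld & en | ~~~en & vld) & ~rdy)) & ~en
= (req | ~(vld & en | ~en & vld) & ~(~~(vld & en | ~en & vld) & ~rdy)) & ~en   [double negation]
= (req | ~(vld & en | ~en & vld) & (~(vld & en | ~en & vld) | rdy)) & ~en   [De Morgan]
= (req | ~(vld & en | ~en & vld)) & ~en   [absorption]
= (req | ~vld) & ~en   [distribution]

(req | ~vld) & ~en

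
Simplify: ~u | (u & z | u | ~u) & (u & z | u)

~u | (u & z | u | ~u) & (u & z | u)
= ~u | u & z | u
= ~u | u
= 1

1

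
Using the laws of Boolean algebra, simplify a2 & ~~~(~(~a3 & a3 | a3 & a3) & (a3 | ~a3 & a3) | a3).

a2 & ~a3

a2 & ~~~(~(~a3 & a3 | a3 & a3) & (a3 | ~a3 & a3) | a3)
= a2 & ~~~(~a3 & (a3 | ~a3 & a3) | a3)   [distribution]
= a2 & ~~~(~a3 & a3 | a3)   [complement / identity]
= a2 & ~~~a3   [complement / identity]
= a2 & ~a3   [double negation]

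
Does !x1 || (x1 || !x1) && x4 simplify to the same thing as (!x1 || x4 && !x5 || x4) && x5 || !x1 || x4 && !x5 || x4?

E1: !x1 || (x1 || !x1) && x4
    = !x1 || x4
E2: (!x1 || x4 && !x5 || x4) && x5 || !x1 || x4 && !x5 || x4
    = !x1 || x4 && !x5 || x4
    = !x1 || x4
Both reduce to !x1 || x4, so they are equivalent.

Yes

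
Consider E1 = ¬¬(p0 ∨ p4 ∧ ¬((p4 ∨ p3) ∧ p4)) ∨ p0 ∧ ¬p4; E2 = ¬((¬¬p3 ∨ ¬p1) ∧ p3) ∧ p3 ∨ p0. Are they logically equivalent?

E1: ¬¬(p0 ∨ p4 ∧ ¬((p4 ∨ p3) ∧ p4)) ∨ p0 ∧ ¬p4
    = ¬¬(p0 ∨ p4 ∧ ¬p4) ∨ p0 ∧ ¬p4   [absorption]
    = ¬¬p0 ∨ p0 ∧ ¬p4   [complement / identity]
    = p0 ∨ p0 ∧ ¬p4   [double negation]
    = p0   [absorption]
E2: ¬((¬¬p3 ∨ ¬p1) ∧ p3) ∧ p3 ∨ p0
    = ¬((p3 ∨ ¬p1) ∧ p3) ∧ p3 ∨ p0   [double negation]
    = ¬p3 ∧ p3 ∨ p0   [absorption]
    = p0   [complement / identity]
Both reduce to p0, so they are equivalent.

Yes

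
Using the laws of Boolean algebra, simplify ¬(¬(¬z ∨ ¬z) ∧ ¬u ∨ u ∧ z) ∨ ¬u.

¬(¬(¬z ∨ ¬z) ∧ ¬u ∨ u ∧ z) ∨ ¬u
= ¬(¬¬z ∧ ¬u ∨ u ∧ z) ∨ ¬u   (idempotence)
= ¬(z ∧ ¬u ∨ u ∧ z) ∨ ¬u   (double negation)
= ¬z ∨ ¬u   (distribution)

¬z ∨ ¬u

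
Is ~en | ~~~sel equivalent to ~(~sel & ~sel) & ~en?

E1: ~en | ~~~sel
    = ~en | ~sel   — double negation
E2: ~(~sel & ~sel) & ~en
    = (sel | sel) & ~en   — De Morgan
    = sel & ~en   — idempotence
These differ: at en=0, sel=0, E1 = 1 but E2 = 0.

No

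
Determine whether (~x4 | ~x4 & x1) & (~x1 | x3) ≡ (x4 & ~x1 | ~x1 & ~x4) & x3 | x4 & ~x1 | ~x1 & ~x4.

E1: (~x4 | ~x4 & x1) & (~x1 | x3)
    = ~x4 & (~x1 | x3)   (absorption)
E2: (x4 & ~x1 | ~x1 & ~x4) & x3 | x4 & ~x1 | ~x1 & ~x4
    = x4 & ~x1 | ~x1 & ~x4   (absorption)
    = ~x1   (distribution)
These differ: at x1=0, x3=1, x4=1, E1 = 0 but E2 = 1.

No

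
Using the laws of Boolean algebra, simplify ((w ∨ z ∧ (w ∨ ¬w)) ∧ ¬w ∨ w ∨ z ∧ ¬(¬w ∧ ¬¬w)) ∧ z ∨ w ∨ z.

((w ∨ z ∧ (w ∨ ¬w)) ∧ ¬w ∨ w ∨ z ∧ ¬(¬w ∧ ¬¬w)) ∧ z ∨ w ∨ z
= ((w ∨ z ∧ (w ∨ ¬w)) ∧ ¬w ∨ w ∨ z ∧ (w ∨ ¬w)) ∧ z ∨ w ∨ z   [De Morgan]
= (w ∨ z ∧ (w ∨ ¬w)) ∧ z ∨ w ∨ z   [absorption]
= (w ∨ z) ∧ z ∨ w ∨ z   [complement / identity]
= w ∨ z   [absorption]

w ∨ z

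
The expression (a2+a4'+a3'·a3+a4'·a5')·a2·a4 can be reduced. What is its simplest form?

(a2+a4'+a3'·a3+a4'·a5')·a2·a4
= (a2+a4'+a4'·a5')·a2·a4   [complement / identity]
= (a2+a4')·a2·a4   [absorption]
= a2·a4   [absorption]

a2·a4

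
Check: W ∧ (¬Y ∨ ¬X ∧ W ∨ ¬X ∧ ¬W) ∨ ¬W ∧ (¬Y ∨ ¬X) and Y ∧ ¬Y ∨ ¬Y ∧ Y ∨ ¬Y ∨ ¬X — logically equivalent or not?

Yes

E1: W ∧ (¬Y ∨ ¬X ∧ W ∨ ¬X ∧ ¬W) ∨ ¬W ∧ (¬Y ∨ ¬X)
    = W ∧ (¬Y ∨ ¬X) ∨ ¬W ∧ (¬Y ∨ ¬X)
    = ¬Y ∨ ¬X
E2: Y ∧ ¬Y ∨ ¬Y ∧ Y ∨ ¬Y ∨ ¬X
    = Y ∧ ¬Y ∨ ¬Y ∨ ¬X
    = ¬Y ∨ ¬X
Both reduce to ¬Y ∨ ¬X, so they are equivalent.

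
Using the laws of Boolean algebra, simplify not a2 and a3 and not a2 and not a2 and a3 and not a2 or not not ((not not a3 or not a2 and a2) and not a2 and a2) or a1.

not a2 and a3 and not a2 and not a2 and a3 and not a2 or not not ((not not a3 or not a2 and a2) and not a2 and a2) or a1
= not a2 and a3 and not a2 and not a2 and a3 and not a2 or not not (not not a3 and not a2 and a2) or a1
= not a2 and a3 and not a2 or not not (not not a3 and not a2 and a2) or a1
= not a2 and a3 and not a2 or not not (a3 and not a2 and a2) or a1
= not a2 and a3 and not a2 or a3 and not a2 and a2 or a1
= a3 and not a2 or a1

a3 and not a2 or a1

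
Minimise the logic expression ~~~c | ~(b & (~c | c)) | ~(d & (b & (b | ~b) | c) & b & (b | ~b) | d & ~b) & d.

~c | ~b

~~~c | ~(b & (~c | c)) | ~(d & (b & (b | ~b) | c) & b & (b | ~b) | d & ~b) & d
= ~~~c | ~(b & (~c | c)) | ~(d & b & (b | ~b) | d & ~b) & d   [absorption]
= ~~~c | ~(b & (~c | c)) | ~(d & b | d & ~b) & d   [complement / identity]
= ~~~c | ~b | ~(d & b | d & ~b) & d   [complement / identity]
= ~~~c | ~b | ~d & d   [distribution]
= ~~~c | ~b   [complement / identity]
= ~c | ~b   [double negation]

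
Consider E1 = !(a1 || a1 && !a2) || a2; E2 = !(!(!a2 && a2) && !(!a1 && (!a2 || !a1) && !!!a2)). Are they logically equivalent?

No

E1: !(a1 || a1 && !a2) || a2
    = !a1 || a2   (absorption)
E2: !(!(!a2 && a2) && !(!a1 && (!a2 || !a1) && !!!a2))
    = !(!(!a2 && a2) && !(!a1 && (!a2 || !a1) && !a2))   (double negation)
    = !a2 && a2 || !a1 && (!a2 || !a1) && !a2   (De Morgan)
    = !a2 && a2 || !a1 && !a2   (absorption)
    = !a1 && !a2   (complement / identity)
These differ: at a1=0, a2=1, E1 = 1 but E2 = 0.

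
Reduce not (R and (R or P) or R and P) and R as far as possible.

not (R and (R or P) or R and P) and R
= not (R or R and P) and R   [absorption]
= not R and R   [absorption]
= False   [complement]

False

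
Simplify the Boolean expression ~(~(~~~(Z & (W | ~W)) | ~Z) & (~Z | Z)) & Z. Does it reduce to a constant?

0

~(~(~~~(Z & (W | ~W)) | ~Z) & (~Z | Z)) & Z
= ~(~(~~~Z | ~Z) & (~Z | Z)) & Z
= ~(~~Z & Z & (~Z | Z)) & Z
= ~(Z & Z & (~Z | Z)) & Z
= ~(Z & (~Z | Z)) & Z
= ~Z & Z
= 0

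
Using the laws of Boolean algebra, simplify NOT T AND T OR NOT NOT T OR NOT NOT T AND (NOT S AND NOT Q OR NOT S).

T

NOT T AND T OR NOT NOT T OR NOT NOT T AND (NOT S AND NOT Q OR NOT S)
= NOT T AND T OR NOT NOT T OR NOT NOT T AND NOT S   [absorption]
= NOT T AND T OR NOT NOT T   [absorption]
= NOT NOT T   [complement / identity]
= T   [double negation]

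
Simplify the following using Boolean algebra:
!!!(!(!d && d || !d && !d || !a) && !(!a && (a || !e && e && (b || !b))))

!d || !a

!!!(!(!d && d || !d && !d || !a) && !(!a && (a || !e && e && (b || !b))))
= !!!(!(!d && d || !d && !d || !a) && !(!a && (a || !e && e)))   — complement / identity
= !(!(!d && d || !d && !d || !a) && !(!a && (a || !e && e)))   — double negation
= !(!(!d || !a) && !(!a && (a || !e && e)))   — distribution
= !(!(!d || !a) && !(!a && a))   — complement / identity
= !d || !a || !a && a   — De Morgan
= !d || !a   — complement / identity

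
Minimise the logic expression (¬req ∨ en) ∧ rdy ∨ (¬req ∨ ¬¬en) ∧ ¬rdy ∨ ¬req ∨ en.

(¬req ∨ en) ∧ rdy ∨ (¬req ∨ ¬¬en) ∧ ¬rdy ∨ ¬req ∨ en
= (¬req ∨ en) ∧ rdy ∨ (¬req ∨ en) ∧ ¬rdy ∨ ¬req ∨ en
= (¬req ∨ en) ∧ rdy ∨ ¬req ∨ en
= ¬req ∨ en

¬req ∨ en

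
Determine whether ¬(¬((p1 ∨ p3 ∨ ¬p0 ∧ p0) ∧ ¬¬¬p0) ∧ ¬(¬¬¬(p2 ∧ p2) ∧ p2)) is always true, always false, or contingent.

contingent

¬(¬((p1 ∨ p3 ∨ ¬p0 ∧ p0) ∧ ¬¬¬p0) ∧ ¬(¬¬¬(p2 ∧ p2) ∧ p2))
= ¬(¬((p1 ∨ p3) ∧ ¬¬¬p0) ∧ ¬(¬¬¬(p2 ∧ p2) ∧ p2))   [complement / identity]
= ¬(¬((p1 ∨ p3) ∧ ¬¬¬p0) ∧ ¬(¬(p2 ∧ p2) ∧ p2))   [double negation]
= ¬(¬((p1 ∨ p3) ∧ ¬¬¬p0) ∧ ¬(¬p2 ∧ p2))   [idempotence]
= ¬(¬((p1 ∨ p3) ∧ ¬p0) ∧ ¬(¬p2 ∧ p2))   [double negation]
= (p1 ∨ p3) ∧ ¬p0 ∨ ¬p2 ∧ p2   [De Morgan]
= (p1 ∨ p3) ∧ ¬p0   [complement / identity]
This depends on p0, p1, p3, so it is not a constant.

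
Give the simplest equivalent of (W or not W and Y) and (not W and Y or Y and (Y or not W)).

Y

(W or not W and Y) and (not W and Y or Y and (Y or not W))
= (W or not W and Y) and (not W and Y or Y)   (absorption)
= W and Y or not W and Y   (distribution)
= Y   (distribution)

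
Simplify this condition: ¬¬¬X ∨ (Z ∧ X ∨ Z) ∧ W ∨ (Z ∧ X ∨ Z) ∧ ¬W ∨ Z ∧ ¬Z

¬¬¬X ∨ (Z ∧ X ∨ Z) ∧ W ∨ (Z ∧ X ∨ Z) ∧ ¬W ∨ Z ∧ ¬Z
= ¬¬¬X ∨ (Z ∧ X ∨ Z) ∧ W ∨ (Z ∧ X ∨ Z) ∧ ¬W
= ¬¬¬X ∨ Z ∧ X ∨ Z
= ¬¬¬X ∨ Z
= ¬X ∨ Z

¬X ∨ Z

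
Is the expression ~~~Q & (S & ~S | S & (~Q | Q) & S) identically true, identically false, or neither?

neither

~~~Q & (S & ~S | S & (~Q | Q) & S)
= ~~~Q & (S & ~S | S & S)
= ~Q & (S & ~S | S & S)
= ~Q & S
This depends on Q, S, so it is not a constant.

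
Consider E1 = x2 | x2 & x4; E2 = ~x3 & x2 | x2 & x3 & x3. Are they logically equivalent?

Yes

E1: x2 | x2 & x4
    = x2   — absorption
E2: ~x3 & x2 | x2 & x3 & x3
    = ~x3 & x2 | x2 & x3   — idempotence
    = (~x3 | x3) & x2   — distribution
    = x2   — complement / identity
Both reduce to x2, so they are equivalent.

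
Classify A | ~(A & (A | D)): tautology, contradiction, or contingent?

tautology

A | ~(A & (A | D))
= A | ~A   (absorption)
= 1   (complement)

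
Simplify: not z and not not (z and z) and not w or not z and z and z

False

not z and not not (z and z) and not w or not z and z and z
= not z and z and z and not w or not z and z and z   — double negation
= not z and z and z   — absorption
= not z and z   — idempotence
= False   — complement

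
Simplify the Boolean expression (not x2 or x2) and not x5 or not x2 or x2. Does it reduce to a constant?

(not x2 or x2) and not x5 or not x2 or x2
= not x2 or x2   — absorption
= True   — complement

True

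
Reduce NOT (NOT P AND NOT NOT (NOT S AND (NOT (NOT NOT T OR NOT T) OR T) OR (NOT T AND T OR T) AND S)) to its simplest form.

P OR NOT T

NOT (NOT P AND NOT NOT (NOT S AND (NOT (NOT NOT T OR NOT T) OR T) OR (NOT T AND T OR T) AND S))
= P OR NOT (NOT S AND (NOT (NOT NOT T OR NOT T) OR T) OR (NOT T AND T OR T) AND S)   [De Morgan]
= P OR NOT (NOT S AND (NOT T AND T OR T) OR (NOT T AND T OR T) AND S)   [De Morgan]
= P OR NOT (NOT T AND T OR T)   [distribution]
= P OR NOT T   [complement / identity]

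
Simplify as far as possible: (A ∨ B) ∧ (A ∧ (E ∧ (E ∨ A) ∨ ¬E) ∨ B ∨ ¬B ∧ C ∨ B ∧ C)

A ∨ B

(A ∨ B) ∧ (A ∧ (E ∧ (E ∨ A) ∨ ¬E) ∨ B ∨ ¬B ∧ C ∨ B ∧ C)
= (A ∨ B) ∧ (A ∧ (E ∨ ¬E) ∨ B ∨ ¬B ∧ C ∨ B ∧ C)   — absorption
= (A ∨ B) ∧ (A ∧ (E ∨ ¬E) ∨ B ∨ C)   — distribution
= (A ∨ B) ∧ (A ∨ B ∨ C)   — complement / identity
= A ∨ B   — absorption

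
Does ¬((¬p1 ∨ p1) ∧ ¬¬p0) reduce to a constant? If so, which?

¬((¬p1 ∨ p1) ∧ ¬¬p0)
= ¬¬¬p0   (complement / identity)
= ¬p0   (double negation)
This depends on p0, so it is not a constant.

no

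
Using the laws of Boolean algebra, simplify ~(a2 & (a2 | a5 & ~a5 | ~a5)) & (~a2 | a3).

~(a2 & (a2 | a5 & ~a5 | ~a5)) & (~a2 | a3)
= ~(a2 & (a2 | ~a5)) & (~a2 | a3)   [complement / identity]
= ~a2 & (~a2 | a3)   [absorption]
= ~a2   [absorption]

~a2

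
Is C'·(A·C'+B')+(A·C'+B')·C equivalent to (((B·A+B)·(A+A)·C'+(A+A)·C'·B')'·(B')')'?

Yes

E1: C'·(A·C'+B')+(A·C'+B')·C
    = A·C'+B'
E2: (((B·A+B)·(A+A)·C'+(A+A)·C'·B')'·(B')')'
    = ((B·(A+A)·C'+(A+A)·C'·B')'·(B')')'
    = B·(A+A)·C'+(A+A)·C'·B'+B'
    = (A+A)·C'+B'
    = A·C'+B'
Both reduce to A·C'+B', so they are equivalent.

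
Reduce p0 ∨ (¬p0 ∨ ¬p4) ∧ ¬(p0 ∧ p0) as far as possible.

p0 ∨ (¬p0 ∨ ¬p4) ∧ ¬(p0 ∧ p0)
= p0 ∨ (¬p0 ∨ ¬p4) ∧ ¬p0   (idempotence)
= p0 ∨ ¬p0   (absorption)
= True   (complement)

True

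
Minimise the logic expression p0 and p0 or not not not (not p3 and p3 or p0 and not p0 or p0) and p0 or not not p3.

p0 or p3

p0 and p0 or not not not (not p3 and p3 or p0 and not p0 or p0) and p0 or not not p3
= p0 and p0 or not not not (not p3 and p3 or p0 and not p0 or p0) and p0 or p3   [double negation]
= p0 and p0 or not not not (p0 and not p0 or p0) and p0 or p3   [complement / identity]
= p0 and p0 or not not not p0 and p0 or p3   [complement / identity]
= p0 and p0 or not p0 and p0 or p3   [double negation]
= p0 or p3   [distribution]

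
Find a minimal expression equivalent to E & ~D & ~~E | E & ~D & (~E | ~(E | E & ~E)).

E & ~D

E & ~D & ~~E | E & ~D & (~E | ~(E | E & ~E))
= E & ~D & ~~E | E & ~D & (~E | ~E)
= E & ~D & ~~E | E & ~D & ~E
= E & ~D & (~~E | ~E)
= E & ~D & (E | ~E)
= E & ~D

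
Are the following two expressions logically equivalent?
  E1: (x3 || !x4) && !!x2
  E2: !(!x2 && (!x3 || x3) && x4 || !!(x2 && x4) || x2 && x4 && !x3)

No

E1: (x3 || !x4) && !!x2
    = (x3 || !x4) && x2   — double negation
E2: !(!x2 && (!x3 || x3) && x4 || !!(x2 && x4) || x2 && x4 && !x3)
    = !(!x2 && (!x3 || x3) && x4 || x2 && x4 || x2 && x4 && !x3)   — double negation
    = !(!x2 && x4 || x2 && x4 || x2 && x4 && !x3)   — complement / identity
    = !(!x2 && x4 || x2 && x4)   — absorption
    = !x4   — distribution
These differ: at x2=0, x3=0, x4=0, E1 = 0 but E2 = 1.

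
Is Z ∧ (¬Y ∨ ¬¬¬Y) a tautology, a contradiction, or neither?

neither

Z ∧ (¬Y ∨ ¬¬¬Y)
= Z ∧ (¬Y ∨ ¬Y)   — double negation
= Z ∧ ¬Y   — idempotence
This depends on Y, Z, so it is not a constant.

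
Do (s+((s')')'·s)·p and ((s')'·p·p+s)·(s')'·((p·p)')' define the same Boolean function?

E1: (s+((s')')'·s)·p
    = (s+s'·s)·p   [double negation]
    = s·p   [complement / identity]
E2: ((s')'·p·p+s)·(s')'·((p·p)')'
    = ((s')'·p·p+s)·(s')'·p·p   [double negation]
    = (s')'·p·p   [absorption]
    = (s')'·p   [idempotence]
    = s·p   [double negation]
Both reduce to s·p, so they are equivalent.

Yes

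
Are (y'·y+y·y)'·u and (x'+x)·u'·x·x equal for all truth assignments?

No

E1: (y'·y+y·y)'·u
    = y'·u
E2: (x'+x)·u'·x·x
    = u'·x·x
    = u'·x
These differ: at u=0, x=1, y=0, E1 = 0 but E2 = 1.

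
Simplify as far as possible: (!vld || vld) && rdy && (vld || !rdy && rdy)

rdy && vld

(!vld || vld) && rdy && (vld || !rdy && rdy)
= rdy && (vld || !rdy && rdy)   [complement / identity]
= rdy && vld   [complement / identity]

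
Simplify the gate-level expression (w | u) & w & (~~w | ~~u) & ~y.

(w | u) & w & (~~w | ~~u) & ~y
= (w | u) & w & (w | ~~u) & ~y   [double negation]
= w & (w | ~~u) & ~y   [absorption]
= w & (w | u) & ~y   [double negation]
= w & ~y   [absorption]

w & ~y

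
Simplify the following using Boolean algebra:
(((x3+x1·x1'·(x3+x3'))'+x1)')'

(((x3+x1·x1'·(x3+x3'))'+x1)')'
= (x3+x1·x1'·(x3+x3'))'+x1   [double negation]
= (x3+x1·x1')'+x1   [complement / identity]
= x3'+x1   [complement / identity]

x3'+x1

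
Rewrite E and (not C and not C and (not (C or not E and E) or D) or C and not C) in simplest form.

E and not C

E and (not C and not C and (not (C or not E and E) or D) or C and not C)
= E and (not C and not C and (not C or D) or C and not C)   [complement / identity]
= E and (not C and not C or C and not C)   [absorption]
= E and not C   [distribution]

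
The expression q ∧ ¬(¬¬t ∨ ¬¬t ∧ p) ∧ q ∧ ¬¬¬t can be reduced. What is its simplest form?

q ∧ ¬(¬¬t ∨ ¬¬t ∧ p) ∧ q ∧ ¬¬¬t
= q ∧ ¬¬¬t ∧ q ∧ ¬¬¬t   — absorption
= q ∧ ¬¬¬t   — idempotence
= q ∧ ¬t   — double negation

q ∧ ¬t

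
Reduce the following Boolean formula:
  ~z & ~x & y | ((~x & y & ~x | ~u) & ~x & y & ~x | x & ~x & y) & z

~z & ~x & y | ((~x & y & ~x | ~u) & ~x & y & ~x | x & ~x & y) & z
= ~z & ~x & y | (~x & y & ~x | x & ~x & y) & z
= ~z & ~x & y | ~x & y & z
= ~x & y

~x & y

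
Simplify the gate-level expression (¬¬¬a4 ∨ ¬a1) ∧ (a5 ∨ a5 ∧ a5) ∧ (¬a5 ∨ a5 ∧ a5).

(¬¬¬a4 ∨ ¬a1) ∧ (a5 ∨ a5 ∧ a5) ∧ (¬a5 ∨ a5 ∧ a5)
= (¬¬¬a4 ∨ ¬a1) ∧ (a5 ∧ ¬a5 ∨ a5 ∧ a5)   (distribution)
= (¬a4 ∨ ¬a1) ∧ (a5 ∧ ¬a5 ∨ a5 ∧ a5)   (double negation)
= (¬a4 ∨ ¬a1) ∧ a5   (distribution)

(¬a4 ∨ ¬a1) ∧ a5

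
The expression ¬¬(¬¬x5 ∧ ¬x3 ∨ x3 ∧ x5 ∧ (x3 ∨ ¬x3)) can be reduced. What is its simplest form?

x5

¬¬(¬¬x5 ∧ ¬x3 ∨ x3 ∧ x5 ∧ (x3 ∨ ¬x3))
= ¬¬(¬¬x5 ∧ ¬x3 ∨ x3 ∧ x5)   — complement / identity
= ¬¬(x5 ∧ ¬x3 ∨ x3 ∧ x5)   — double negation
= ¬¬x5   — distribution
= x5   — double negation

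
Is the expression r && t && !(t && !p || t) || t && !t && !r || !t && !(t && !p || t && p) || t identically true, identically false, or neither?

identically true

r && t && !(t && !p || t) || t && !t && !r || !t && !(t && !p || t && p) || t
= r && t && !t || t && !t && !r || !t && !(t && !p || t && p) || t   [absorption]
= t && !t || !t && !(t && !p || t && p) || t   [distribution]
= t && !t || !t && !t || t   [distribution]
= !t || t   [distribution]
= true   [complement]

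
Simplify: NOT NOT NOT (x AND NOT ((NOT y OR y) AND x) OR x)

NOT x

NOT NOT NOT (x AND NOT ((NOT y OR y) AND x) OR x)
= NOT (x AND NOT ((NOT y OR y) AND x) OR x)   [double negation]
= NOT (x AND NOT x OR x)   [complement / identity]
= NOT x   [complement / identity]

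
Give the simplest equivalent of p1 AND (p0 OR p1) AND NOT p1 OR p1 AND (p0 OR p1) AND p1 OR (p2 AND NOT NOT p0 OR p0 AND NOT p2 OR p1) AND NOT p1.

p0 OR p1

p1 AND (p0 OR p1) AND NOT p1 OR p1 AND (p0 OR p1) AND p1 OR (p2 AND NOT NOT p0 OR p0 AND NOT p2 OR p1) AND NOT p1
= p1 AND (p0 OR p1) OR (p2 AND NOT NOT p0 OR p0 AND NOT p2 OR p1) AND NOT p1
= p1 AND (p0 OR p1) OR (p2 AND p0 OR p0 AND NOT p2 OR p1) AND NOT p1
= p1 AND (p0 OR p1) OR (p0 OR p1) AND NOT p1
= p0 OR p1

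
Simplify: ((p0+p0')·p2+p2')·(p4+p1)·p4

((p0+p0')·p2+p2')·(p4+p1)·p4
= (p2+p2')·(p4+p1)·p4   — complement / identity
= (p4+p1)·p4   — complement / identity
= p4   — absorption

p4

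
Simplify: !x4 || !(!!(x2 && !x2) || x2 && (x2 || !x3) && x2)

!x4 || !x2

!x4 || !(!!(x2 && !x2) || x2 && (x2 || !x3) && x2)
= !x4 || !(x2 && !x2 || x2 && (x2 || !x3) && x2)   — double negation
= !x4 || !(x2 && !x2 || x2 && x2)   — absorption
= !x4 || !x2   — distribution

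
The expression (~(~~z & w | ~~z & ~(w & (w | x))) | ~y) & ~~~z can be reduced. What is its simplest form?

~z

(~(~~z & w | ~~z & ~(w & (w | x))) | ~y) & ~~~z
= (~(~~z & w | ~~z & ~w) | ~y) & ~~~z   — absorption
= (~~~z | ~y) & ~~~z   — distribution
= ~~~z   — absorption
= ~z   — double negation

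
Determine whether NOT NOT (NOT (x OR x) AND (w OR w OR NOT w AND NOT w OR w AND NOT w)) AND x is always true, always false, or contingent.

NOT NOT (NOT (x OR x) AND (w OR w OR NOT w AND NOT w OR w AND NOT w)) AND x
= NOT NOT (NOT (x OR x) AND (w OR w OR NOT w)) AND x   — distribution
= NOT NOT (NOT x AND (w OR w OR NOT w)) AND x   — idempotence
= NOT NOT (NOT x AND (w OR NOT w)) AND x   — idempotence
= NOT NOT NOT x AND x   — complement / identity
= NOT x AND x   — double negation
= FALSE   — complement

always false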